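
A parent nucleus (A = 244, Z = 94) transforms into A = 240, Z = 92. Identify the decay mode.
ΔA = -4, ΔZ = -2 ⇒ alpha decay (α)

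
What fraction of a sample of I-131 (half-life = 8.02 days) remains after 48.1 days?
N/N₀ = (1/2)^(t/t½) = 0.01565 = 1.57%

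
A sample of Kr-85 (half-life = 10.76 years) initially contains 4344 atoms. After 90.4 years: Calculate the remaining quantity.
N = N₀(1/2)^(t/t½) = 12.85 atoms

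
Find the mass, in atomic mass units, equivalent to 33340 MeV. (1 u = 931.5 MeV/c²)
m = E/c² = 35.79 u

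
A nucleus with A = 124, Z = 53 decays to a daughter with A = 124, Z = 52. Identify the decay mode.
ΔA = 0, ΔZ = -1 ⇒ beta-plus decay (β⁺) or electron capture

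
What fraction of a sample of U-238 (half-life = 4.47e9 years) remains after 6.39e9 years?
N/N₀ = (1/2)^(t/t½) = 0.3713 = 37.1%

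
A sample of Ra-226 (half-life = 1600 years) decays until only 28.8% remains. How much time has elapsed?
t = t½ × log₂(N₀/N) = 2873 years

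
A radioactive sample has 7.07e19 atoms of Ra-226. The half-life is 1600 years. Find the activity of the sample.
A = λN = 3.063e16 decays/year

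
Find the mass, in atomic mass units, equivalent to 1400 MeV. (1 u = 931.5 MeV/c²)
m = E/c² = 1.503 u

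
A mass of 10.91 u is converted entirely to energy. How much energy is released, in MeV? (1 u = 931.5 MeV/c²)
E = mc² = 10160 MeV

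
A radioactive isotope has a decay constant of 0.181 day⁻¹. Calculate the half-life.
t½ = ln(2)/λ = 3.83 days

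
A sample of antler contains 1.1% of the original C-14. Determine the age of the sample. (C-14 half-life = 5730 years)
Age = t½ × log₂(1/ratio) = 37280 years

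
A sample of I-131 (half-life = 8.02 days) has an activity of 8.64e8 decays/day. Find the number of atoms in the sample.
N = A/λ = 9.997e9 atoms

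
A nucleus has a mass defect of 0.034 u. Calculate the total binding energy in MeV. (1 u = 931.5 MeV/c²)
B.E. = Δm × 931.5 = 31.67 MeV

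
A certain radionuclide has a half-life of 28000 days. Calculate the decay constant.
λ = ln(2)/t½ = 2.476e-5 day⁻¹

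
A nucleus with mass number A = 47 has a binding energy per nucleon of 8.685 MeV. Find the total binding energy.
B.E. = 8.685 × 47 = 408.2 MeV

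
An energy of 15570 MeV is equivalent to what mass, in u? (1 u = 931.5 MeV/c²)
m = E/c² = 16.71 u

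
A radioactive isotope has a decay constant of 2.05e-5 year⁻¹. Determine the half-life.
t½ = ln(2)/λ = 33810 years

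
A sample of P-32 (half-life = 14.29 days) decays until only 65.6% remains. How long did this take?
t = t½ × log₂(N₀/N) = 8.692 days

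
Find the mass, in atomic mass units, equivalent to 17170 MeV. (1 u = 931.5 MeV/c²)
m = E/c² = 18.43 u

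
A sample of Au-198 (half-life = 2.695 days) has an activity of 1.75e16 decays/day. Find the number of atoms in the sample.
N = A/λ = 6.804e16 atoms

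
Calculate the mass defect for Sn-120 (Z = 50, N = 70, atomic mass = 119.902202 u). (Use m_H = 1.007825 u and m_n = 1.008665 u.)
Δm = Z·m_H + N·m_n − M = 1.096 u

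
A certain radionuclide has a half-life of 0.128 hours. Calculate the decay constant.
λ = ln(2)/t½ = 5.415 hour⁻¹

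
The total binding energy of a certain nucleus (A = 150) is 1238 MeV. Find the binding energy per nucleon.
B.E./A = 1238/150 = 8.253 MeV/nucleon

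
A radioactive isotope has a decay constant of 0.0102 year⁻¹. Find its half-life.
t½ = ln(2)/λ = 67.96 years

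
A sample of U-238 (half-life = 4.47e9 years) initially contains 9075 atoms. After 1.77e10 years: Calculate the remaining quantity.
N = N₀(1/2)^(t/t½) = 583.2 atoms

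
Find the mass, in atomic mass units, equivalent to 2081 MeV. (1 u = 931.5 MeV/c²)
m = E/c² = 2.234 u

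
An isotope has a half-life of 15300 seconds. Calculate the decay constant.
λ = ln(2)/t½ = 4.53e-5 second⁻¹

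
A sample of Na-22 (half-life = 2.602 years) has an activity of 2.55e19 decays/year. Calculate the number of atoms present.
N = A/λ = 9.572e19 atoms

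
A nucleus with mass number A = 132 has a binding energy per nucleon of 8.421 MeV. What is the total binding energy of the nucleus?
B.E. = 8.421 × 132 = 1112 MeV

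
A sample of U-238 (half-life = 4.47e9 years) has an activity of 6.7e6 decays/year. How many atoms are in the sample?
N = A/λ = 4.321e16 atoms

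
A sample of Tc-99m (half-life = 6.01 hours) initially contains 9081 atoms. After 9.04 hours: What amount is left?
N = N₀(1/2)^(t/t½) = 3201 atoms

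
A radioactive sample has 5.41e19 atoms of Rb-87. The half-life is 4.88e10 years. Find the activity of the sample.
A = λN = 7.684e8 decays/year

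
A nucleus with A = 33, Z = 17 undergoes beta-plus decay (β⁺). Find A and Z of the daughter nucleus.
Daughter: A = 33, Z = 16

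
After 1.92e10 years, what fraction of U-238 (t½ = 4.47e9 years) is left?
N/N₀ = (1/2)^(t/t½) = 0.05093 = 5.09%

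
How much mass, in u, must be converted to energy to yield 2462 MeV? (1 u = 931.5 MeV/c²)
m = E/c² = 2.643 u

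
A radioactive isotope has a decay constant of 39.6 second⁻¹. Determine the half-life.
t½ = ln(2)/λ = 0.0175 seconds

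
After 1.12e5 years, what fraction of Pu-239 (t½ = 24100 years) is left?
N/N₀ = (1/2)^(t/t½) = 0.0399 = 3.99%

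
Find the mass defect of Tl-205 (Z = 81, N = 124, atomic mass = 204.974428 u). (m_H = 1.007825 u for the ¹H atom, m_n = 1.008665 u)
Δm = Z·m_H + N·m_n − M = 1.734 u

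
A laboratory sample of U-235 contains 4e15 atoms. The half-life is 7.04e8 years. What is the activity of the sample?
A = λN = 3.938e6 decays/year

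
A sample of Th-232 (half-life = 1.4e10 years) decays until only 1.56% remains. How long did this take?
t = t½ × log₂(N₀/N) = 8.403e10 years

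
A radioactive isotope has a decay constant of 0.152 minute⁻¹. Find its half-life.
t½ = ln(2)/λ = 4.56 minutes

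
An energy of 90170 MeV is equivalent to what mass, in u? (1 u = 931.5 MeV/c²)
m = E/c² = 96.8 u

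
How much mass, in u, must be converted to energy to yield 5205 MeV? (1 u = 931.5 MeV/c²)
m = E/c² = 5.588 u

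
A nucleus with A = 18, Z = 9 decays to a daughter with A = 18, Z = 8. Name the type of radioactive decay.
ΔA = 0, ΔZ = -1 ⇒ beta-plus decay (β⁺) or electron capture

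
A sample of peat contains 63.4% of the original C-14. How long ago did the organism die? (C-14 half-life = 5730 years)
Age = t½ × log₂(1/ratio) = 3767 years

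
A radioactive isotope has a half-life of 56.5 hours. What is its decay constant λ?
λ = ln(2)/t½ = 0.01227 hour⁻¹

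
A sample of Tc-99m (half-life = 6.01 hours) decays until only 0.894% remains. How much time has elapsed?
t = t½ × log₂(N₀/N) = 40.9 hours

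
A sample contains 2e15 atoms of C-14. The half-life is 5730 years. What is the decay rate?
A = λN = 2.419e11 decays/year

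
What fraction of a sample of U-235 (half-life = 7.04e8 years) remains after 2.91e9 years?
N/N₀ = (1/2)^(t/t½) = 0.05698 = 5.7%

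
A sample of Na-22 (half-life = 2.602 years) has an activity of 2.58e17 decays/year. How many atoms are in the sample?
N = A/λ = 9.685e17 atoms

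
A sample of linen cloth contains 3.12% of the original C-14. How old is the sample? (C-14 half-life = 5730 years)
Age = t½ × log₂(1/ratio) = 28660 years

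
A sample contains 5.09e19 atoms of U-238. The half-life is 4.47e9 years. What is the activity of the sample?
A = λN = 7.893e9 decays/year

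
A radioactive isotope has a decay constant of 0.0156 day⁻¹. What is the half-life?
t½ = ln(2)/λ = 44.43 days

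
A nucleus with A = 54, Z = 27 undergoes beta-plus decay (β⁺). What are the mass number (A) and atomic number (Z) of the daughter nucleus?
Daughter: A = 54, Z = 26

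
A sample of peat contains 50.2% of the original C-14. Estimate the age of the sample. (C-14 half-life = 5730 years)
Age = t½ × log₂(1/ratio) = 5697 years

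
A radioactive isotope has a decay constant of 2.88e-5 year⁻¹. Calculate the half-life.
t½ = ln(2)/λ = 24070 years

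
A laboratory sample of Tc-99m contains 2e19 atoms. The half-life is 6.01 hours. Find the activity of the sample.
A = λN = 2.307e18 decays/hour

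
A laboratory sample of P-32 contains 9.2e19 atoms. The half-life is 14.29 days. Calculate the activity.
A = λN = 4.463e18 decays/day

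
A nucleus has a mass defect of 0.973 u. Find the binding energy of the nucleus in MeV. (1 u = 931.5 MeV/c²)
B.E. = Δm × 931.5 = 906.3 MeV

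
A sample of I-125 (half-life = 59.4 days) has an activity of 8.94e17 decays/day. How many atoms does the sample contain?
N = A/λ = 7.661e19 atoms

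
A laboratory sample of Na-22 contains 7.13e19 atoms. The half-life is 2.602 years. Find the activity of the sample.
A = λN = 1.899e19 decays/year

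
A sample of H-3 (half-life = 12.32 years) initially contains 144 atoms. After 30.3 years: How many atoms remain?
N = N₀(1/2)^(t/t½) = 26.18 atoms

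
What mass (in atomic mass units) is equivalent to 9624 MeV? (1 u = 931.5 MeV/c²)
m = E/c² = 10.33 u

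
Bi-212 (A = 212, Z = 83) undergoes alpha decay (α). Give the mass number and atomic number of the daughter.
Daughter: A = 208, Z = 81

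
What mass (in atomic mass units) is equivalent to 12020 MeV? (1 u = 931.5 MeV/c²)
m = E/c² = 12.9 u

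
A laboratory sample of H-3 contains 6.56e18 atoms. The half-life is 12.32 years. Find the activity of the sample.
A = λN = 3.691e17 decays/year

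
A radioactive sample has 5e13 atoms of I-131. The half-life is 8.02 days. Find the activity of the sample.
A = λN = 4.321e12 decays/day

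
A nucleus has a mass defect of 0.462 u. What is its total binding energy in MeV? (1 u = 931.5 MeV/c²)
B.E. = Δm × 931.5 = 430.4 MeV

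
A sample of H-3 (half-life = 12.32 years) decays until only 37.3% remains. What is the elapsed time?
t = t½ × log₂(N₀/N) = 17.53 years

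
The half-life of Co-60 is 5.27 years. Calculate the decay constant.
λ = ln(2)/t½ = 0.1315 year⁻¹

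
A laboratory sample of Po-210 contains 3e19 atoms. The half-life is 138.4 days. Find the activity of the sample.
A = λN = 1.502e17 decays/day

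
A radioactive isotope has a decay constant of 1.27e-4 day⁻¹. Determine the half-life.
t½ = ln(2)/λ = 5458 days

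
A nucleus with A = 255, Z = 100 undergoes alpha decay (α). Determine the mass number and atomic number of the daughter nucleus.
Daughter: A = 251, Z = 98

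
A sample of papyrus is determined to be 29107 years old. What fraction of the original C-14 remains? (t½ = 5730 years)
N/N₀ = (1/2)^(t/t½) = 0.02957 = 2.96%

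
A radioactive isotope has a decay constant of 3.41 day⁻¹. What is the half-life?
t½ = ln(2)/λ = 0.2033 days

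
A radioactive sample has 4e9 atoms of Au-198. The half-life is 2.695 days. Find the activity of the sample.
A = λN = 1.029e9 decays/day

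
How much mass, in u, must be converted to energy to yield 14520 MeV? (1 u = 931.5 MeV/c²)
m = E/c² = 15.59 u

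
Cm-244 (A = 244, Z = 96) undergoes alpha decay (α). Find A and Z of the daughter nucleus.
Daughter: A = 240, Z = 94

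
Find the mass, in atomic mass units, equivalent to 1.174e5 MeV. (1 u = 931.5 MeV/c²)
m = E/c² = 126 u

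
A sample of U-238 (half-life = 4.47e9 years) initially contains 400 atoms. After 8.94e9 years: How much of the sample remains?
N = N₀(1/2)^(t/t½) = 100 atoms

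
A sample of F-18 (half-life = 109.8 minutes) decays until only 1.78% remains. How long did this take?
t = t½ × log₂(N₀/N) = 638.2 minutes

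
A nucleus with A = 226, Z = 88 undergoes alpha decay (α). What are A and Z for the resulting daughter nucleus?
Daughter: A = 222, Z = 86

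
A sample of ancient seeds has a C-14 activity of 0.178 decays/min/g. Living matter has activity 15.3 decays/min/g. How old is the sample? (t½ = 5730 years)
Age = t½ × log₂(A₀/A) = 36820 years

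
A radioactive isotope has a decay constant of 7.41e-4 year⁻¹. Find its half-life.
t½ = ln(2)/λ = 935.4 years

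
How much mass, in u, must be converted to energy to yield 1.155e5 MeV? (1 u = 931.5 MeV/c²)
m = E/c² = 124 u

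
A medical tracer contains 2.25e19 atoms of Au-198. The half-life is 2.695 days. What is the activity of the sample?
A = λN = 5.787e18 decays/day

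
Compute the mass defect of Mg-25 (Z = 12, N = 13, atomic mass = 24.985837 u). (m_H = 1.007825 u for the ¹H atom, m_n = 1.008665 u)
Δm = Z·m_H + N·m_n − M = 0.2207 u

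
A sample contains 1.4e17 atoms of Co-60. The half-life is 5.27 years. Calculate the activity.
A = λN = 1.841e16 decays/year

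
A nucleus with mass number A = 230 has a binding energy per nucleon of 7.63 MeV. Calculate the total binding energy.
B.E. = 7.63 × 230 = 1755 MeV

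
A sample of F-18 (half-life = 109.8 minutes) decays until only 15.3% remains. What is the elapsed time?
t = t½ × log₂(N₀/N) = 297.4 minutes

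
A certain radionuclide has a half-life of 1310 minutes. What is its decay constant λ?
λ = ln(2)/t½ = 5.291e-4 minute⁻¹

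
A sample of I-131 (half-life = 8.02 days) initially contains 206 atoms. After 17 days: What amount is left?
N = N₀(1/2)^(t/t½) = 47.4 atoms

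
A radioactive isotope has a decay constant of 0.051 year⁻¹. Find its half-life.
t½ = ln(2)/λ = 13.59 years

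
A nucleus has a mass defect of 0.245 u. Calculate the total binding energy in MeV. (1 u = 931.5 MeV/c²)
B.E. = Δm × 931.5 = 228.2 MeV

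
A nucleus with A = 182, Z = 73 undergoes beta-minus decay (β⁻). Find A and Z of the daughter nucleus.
Daughter: A = 182, Z = 74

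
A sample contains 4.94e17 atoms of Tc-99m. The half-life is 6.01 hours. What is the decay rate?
A = λN = 5.697e16 decays/hour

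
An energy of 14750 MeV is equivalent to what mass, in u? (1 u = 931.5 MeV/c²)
m = E/c² = 15.83 u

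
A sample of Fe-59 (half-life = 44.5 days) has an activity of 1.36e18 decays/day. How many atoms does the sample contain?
N = A/λ = 8.731e19 atoms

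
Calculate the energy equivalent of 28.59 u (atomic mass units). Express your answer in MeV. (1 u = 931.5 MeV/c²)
E = mc² = 26630 MeV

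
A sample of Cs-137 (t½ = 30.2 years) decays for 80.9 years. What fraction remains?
N/N₀ = (1/2)^(t/t½) = 0.1562 = 15.6%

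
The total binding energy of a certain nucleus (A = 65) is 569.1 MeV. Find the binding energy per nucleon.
B.E./A = 569.1/65 = 8.755 MeV/nucleon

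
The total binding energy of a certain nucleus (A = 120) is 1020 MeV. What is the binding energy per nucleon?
B.E./A = 1020/120 = 8.5 MeV/nucleon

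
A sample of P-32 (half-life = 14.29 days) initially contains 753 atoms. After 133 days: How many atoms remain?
N = N₀(1/2)^(t/t½) = 1.189 atoms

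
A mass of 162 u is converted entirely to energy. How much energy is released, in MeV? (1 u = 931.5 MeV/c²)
E = mc² = 1.509e5 MeV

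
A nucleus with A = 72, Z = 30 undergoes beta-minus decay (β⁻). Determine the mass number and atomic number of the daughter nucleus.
Daughter: A = 72, Z = 31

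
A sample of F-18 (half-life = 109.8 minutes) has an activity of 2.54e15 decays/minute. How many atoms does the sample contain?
N = A/λ = 4.024e17 atoms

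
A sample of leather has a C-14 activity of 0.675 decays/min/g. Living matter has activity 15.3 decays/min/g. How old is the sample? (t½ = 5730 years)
Age = t½ × log₂(A₀/A) = 25800 years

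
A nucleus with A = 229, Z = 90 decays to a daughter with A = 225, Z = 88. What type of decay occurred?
ΔA = -4, ΔZ = -2 ⇒ alpha decay (α)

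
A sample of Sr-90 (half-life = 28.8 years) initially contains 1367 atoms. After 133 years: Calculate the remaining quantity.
N = N₀(1/2)^(t/t½) = 55.67 atoms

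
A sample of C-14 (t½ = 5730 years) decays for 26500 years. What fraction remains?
N/N₀ = (1/2)^(t/t½) = 0.04053 = 4.05%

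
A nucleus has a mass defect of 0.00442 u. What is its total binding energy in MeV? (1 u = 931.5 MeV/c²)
B.E. = Δm × 931.5 = 4.117 MeV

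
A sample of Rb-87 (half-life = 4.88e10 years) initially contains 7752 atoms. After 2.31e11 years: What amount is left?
N = N₀(1/2)^(t/t½) = 291.4 atoms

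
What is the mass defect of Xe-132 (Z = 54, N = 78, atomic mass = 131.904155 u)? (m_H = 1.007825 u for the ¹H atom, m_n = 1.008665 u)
Δm = Z·m_H + N·m_n − M = 1.194 u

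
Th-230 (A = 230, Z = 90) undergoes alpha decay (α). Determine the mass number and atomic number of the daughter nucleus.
Daughter: A = 226, Z = 88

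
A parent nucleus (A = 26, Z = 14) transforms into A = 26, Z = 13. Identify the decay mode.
ΔA = 0, ΔZ = -1 ⇒ beta-plus decay (β⁺) or electron capture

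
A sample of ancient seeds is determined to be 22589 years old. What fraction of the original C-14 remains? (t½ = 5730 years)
N/N₀ = (1/2)^(t/t½) = 0.06505 = 6.51%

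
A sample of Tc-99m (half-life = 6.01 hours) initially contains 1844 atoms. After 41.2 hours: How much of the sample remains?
N = N₀(1/2)^(t/t½) = 15.93 atoms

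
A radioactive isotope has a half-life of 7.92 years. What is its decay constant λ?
λ = ln(2)/t½ = 0.08752 year⁻¹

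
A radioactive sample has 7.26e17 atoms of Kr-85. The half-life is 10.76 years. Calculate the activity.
A = λN = 4.677e16 decays/year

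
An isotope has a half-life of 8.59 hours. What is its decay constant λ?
λ = ln(2)/t½ = 0.08069 hour⁻¹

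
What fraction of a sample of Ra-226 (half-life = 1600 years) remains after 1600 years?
N/N₀ = (1/2)^(t/t½) = 0.5 = 50%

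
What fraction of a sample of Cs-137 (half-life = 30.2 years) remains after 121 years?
N/N₀ = (1/2)^(t/t½) = 0.06221 = 6.22%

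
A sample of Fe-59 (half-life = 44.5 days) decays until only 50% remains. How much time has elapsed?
t = t½ × log₂(N₀/N) = 44.5 days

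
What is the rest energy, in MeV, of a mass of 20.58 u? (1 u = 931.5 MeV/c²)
E = mc² = 19170 MeV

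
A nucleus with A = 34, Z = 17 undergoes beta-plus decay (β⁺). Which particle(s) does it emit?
β⁺: positron (e⁺) + neutrino (νₑ)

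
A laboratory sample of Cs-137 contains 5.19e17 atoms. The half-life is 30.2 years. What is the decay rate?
A = λN = 1.191e16 decays/year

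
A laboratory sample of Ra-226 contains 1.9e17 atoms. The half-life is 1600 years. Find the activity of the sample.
A = λN = 8.231e13 decays/year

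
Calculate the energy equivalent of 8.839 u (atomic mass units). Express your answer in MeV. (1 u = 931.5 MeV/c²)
E = mc² = 8234 MeV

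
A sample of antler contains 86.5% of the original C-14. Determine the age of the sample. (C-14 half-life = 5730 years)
Age = t½ × log₂(1/ratio) = 1199 years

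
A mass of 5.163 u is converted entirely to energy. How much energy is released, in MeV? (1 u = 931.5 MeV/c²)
E = mc² = 4809 MeV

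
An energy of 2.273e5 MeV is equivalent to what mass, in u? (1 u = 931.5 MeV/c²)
m = E/c² = 244 u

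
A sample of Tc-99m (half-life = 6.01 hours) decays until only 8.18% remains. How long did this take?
t = t½ × log₂(N₀/N) = 21.71 hours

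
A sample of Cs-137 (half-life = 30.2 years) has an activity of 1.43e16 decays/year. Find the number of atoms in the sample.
N = A/λ = 6.23e17 atoms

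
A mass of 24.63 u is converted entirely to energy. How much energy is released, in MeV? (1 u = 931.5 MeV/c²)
E = mc² = 22940 MeV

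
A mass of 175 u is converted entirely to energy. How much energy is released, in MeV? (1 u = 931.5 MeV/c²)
E = mc² = 1.63e5 MeV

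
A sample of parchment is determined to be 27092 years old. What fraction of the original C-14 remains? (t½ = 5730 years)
N/N₀ = (1/2)^(t/t½) = 0.03773 = 3.77%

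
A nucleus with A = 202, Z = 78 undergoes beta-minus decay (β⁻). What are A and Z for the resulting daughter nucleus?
Daughter: A = 202, Z = 79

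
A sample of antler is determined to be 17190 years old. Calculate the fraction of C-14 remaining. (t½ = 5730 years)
N/N₀ = (1/2)^(t/t½) = 0.125 = 12.5%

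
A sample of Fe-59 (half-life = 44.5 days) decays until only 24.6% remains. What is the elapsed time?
t = t½ × log₂(N₀/N) = 90.04 days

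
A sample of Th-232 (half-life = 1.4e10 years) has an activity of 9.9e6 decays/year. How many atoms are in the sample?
N = A/λ = 2e17 atoms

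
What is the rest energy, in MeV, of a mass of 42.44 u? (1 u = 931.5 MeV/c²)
E = mc² = 39530 MeV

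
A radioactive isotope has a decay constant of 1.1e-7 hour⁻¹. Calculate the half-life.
t½ = ln(2)/λ = 6.301e6 hours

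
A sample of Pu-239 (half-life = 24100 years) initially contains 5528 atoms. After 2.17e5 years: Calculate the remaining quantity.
N = N₀(1/2)^(t/t½) = 10.77 atoms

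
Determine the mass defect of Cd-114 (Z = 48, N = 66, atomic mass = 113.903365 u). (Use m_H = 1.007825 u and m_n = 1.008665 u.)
Δm = Z·m_H + N·m_n − M = 1.044 u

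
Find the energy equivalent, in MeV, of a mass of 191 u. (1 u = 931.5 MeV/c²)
E = mc² = 1.779e5 MeV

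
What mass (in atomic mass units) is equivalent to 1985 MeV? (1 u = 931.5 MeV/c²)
m = E/c² = 2.131 u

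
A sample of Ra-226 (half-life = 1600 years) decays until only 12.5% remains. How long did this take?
t = t½ × log₂(N₀/N) = 4800 years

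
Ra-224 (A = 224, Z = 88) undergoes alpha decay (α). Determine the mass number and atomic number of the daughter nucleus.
Daughter: A = 220, Z = 86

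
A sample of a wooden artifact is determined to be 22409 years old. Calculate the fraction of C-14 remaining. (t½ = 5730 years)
N/N₀ = (1/2)^(t/t½) = 0.06649 = 6.65%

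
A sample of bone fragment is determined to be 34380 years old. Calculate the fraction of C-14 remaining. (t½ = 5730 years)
N/N₀ = (1/2)^(t/t½) = 0.01562 = 1.56%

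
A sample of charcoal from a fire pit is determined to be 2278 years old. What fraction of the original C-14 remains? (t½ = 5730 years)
N/N₀ = (1/2)^(t/t½) = 0.7591 = 75.9%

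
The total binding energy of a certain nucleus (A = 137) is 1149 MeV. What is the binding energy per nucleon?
B.E./A = 1149/137 = 8.387 MeV/nucleon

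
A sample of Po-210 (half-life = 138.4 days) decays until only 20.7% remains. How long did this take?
t = t½ × log₂(N₀/N) = 314.5 days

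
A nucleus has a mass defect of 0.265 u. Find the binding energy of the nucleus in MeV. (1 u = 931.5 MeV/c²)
B.E. = Δm × 931.5 = 246.8 MeV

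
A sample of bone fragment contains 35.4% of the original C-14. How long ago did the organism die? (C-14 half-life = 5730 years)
Age = t½ × log₂(1/ratio) = 8585 years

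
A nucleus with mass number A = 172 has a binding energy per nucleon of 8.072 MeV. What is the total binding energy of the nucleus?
B.E. = 8.072 × 172 = 1388 MeV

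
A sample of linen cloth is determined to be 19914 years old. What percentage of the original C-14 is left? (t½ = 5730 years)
N/N₀ = (1/2)^(t/t½) = 0.08991 = 8.99%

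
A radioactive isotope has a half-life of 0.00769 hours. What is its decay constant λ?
λ = ln(2)/t½ = 90.14 hour⁻¹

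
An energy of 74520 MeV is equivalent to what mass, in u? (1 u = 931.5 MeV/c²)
m = E/c² = 80 u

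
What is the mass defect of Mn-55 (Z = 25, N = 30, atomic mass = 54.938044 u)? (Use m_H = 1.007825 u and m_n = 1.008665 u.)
Δm = Z·m_H + N·m_n − M = 0.5175 u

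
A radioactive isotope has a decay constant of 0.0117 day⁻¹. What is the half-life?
t½ = ln(2)/λ = 59.24 days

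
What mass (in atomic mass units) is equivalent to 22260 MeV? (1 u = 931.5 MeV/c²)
m = E/c² = 23.9 u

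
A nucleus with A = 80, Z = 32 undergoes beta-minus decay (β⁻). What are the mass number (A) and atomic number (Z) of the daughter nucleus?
Daughter: A = 80, Z = 33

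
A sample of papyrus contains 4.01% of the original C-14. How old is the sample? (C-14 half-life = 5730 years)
Age = t½ × log₂(1/ratio) = 26590 years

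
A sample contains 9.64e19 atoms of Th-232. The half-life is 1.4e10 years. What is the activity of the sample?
A = λN = 4.773e9 decays/year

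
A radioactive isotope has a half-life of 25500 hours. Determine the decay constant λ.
λ = ln(2)/t½ = 2.718e-5 hour⁻¹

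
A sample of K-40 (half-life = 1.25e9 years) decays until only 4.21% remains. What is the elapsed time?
t = t½ × log₂(N₀/N) = 5.713e9 years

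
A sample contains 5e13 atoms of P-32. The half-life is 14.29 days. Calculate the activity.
A = λN = 2.425e12 decays/day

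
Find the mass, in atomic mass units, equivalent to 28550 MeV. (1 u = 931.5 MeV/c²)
m = E/c² = 30.65 u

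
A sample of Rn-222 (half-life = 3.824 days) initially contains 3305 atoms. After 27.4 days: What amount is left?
N = N₀(1/2)^(t/t½) = 23.03 atoms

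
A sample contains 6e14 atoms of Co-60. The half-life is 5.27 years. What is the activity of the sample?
A = λN = 7.892e13 decays/year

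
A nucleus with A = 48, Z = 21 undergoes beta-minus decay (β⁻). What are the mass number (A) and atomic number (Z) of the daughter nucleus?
Daughter: A = 48, Z = 22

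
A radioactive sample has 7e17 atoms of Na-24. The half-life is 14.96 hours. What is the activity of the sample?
A = λN = 3.243e16 decays/hour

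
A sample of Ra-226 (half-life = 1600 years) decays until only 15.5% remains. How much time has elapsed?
t = t½ × log₂(N₀/N) = 4303 years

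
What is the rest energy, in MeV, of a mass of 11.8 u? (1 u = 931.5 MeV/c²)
E = mc² = 10990 MeV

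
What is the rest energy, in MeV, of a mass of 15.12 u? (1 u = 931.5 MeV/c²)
E = mc² = 14080 MeV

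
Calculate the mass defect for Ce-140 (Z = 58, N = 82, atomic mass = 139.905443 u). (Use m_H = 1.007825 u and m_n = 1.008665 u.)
Δm = Z·m_H + N·m_n − M = 1.259 u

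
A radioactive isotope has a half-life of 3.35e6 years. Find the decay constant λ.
λ = ln(2)/t½ = 2.069e-7 year⁻¹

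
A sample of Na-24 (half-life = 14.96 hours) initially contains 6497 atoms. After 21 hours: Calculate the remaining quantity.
N = N₀(1/2)^(t/t½) = 2456 atoms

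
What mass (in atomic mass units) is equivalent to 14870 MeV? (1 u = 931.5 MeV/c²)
m = E/c² = 15.96 u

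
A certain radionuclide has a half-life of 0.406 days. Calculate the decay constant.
λ = ln(2)/t½ = 1.707 day⁻¹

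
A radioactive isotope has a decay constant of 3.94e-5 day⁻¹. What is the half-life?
t½ = ln(2)/λ = 17590 days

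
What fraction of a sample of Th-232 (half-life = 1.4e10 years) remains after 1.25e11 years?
N/N₀ = (1/2)^(t/t½) = 0.002052 = 0.205%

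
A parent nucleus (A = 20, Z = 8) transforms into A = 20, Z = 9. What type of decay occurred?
ΔA = 0, ΔZ = +1 ⇒ beta-minus decay (β⁻)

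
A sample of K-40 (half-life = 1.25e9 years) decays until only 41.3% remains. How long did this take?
t = t½ × log₂(N₀/N) = 1.595e9 years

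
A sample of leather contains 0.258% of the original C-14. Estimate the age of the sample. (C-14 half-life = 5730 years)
Age = t½ × log₂(1/ratio) = 49270 years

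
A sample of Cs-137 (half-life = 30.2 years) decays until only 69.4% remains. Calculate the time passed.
t = t½ × log₂(N₀/N) = 15.92 years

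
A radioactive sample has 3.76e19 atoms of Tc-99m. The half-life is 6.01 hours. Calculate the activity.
A = λN = 4.336e18 decays/hour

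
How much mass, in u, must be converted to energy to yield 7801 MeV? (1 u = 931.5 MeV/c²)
m = E/c² = 8.375 u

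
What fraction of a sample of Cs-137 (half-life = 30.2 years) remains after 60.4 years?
N/N₀ = (1/2)^(t/t½) = 0.25 = 25%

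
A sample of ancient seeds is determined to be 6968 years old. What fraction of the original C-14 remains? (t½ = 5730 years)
N/N₀ = (1/2)^(t/t½) = 0.4305 = 43%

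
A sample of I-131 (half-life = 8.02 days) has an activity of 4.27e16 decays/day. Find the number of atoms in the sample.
N = A/λ = 4.941e17 atoms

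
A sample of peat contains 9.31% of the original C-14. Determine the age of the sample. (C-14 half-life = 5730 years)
Age = t½ × log₂(1/ratio) = 19630 years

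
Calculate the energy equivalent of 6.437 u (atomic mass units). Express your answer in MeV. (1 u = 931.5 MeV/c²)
E = mc² = 5996 MeV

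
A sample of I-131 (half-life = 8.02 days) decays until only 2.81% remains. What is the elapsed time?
t = t½ × log₂(N₀/N) = 41.33 days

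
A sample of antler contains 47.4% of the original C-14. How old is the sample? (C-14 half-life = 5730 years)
Age = t½ × log₂(1/ratio) = 6171 years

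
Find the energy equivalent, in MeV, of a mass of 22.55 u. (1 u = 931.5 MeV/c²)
E = mc² = 21010 MeV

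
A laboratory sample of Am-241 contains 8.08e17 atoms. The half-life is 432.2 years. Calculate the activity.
A = λN = 1.296e15 decays/year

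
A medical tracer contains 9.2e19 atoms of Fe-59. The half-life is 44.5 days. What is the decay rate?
A = λN = 1.433e18 decays/day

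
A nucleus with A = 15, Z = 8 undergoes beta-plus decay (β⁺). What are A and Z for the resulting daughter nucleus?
Daughter: A = 15, Z = 7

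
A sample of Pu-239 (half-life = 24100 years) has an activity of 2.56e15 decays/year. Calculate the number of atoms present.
N = A/λ = 8.901e19 atoms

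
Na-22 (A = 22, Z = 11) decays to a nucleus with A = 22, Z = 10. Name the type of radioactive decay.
ΔA = 0, ΔZ = -1 ⇒ beta-plus decay (β⁺) or electron capture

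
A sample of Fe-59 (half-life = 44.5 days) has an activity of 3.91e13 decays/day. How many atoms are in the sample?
N = A/λ = 2.51e15 atoms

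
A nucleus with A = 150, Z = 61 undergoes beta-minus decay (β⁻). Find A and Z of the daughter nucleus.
Daughter: A = 150, Z = 62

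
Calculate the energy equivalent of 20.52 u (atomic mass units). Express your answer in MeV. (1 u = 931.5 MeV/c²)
E = mc² = 19110 MeV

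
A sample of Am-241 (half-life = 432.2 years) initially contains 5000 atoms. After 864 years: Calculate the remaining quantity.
N = N₀(1/2)^(t/t½) = 1251 atoms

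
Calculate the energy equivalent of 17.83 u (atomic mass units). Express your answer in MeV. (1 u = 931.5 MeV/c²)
E = mc² = 16610 MeV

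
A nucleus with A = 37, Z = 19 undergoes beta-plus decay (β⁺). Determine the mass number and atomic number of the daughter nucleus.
Daughter: A = 37, Z = 18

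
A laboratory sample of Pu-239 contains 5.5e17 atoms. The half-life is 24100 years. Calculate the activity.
A = λN = 1.582e13 decays/year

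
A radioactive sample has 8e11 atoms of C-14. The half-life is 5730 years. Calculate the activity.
A = λN = 9.677e7 decays/year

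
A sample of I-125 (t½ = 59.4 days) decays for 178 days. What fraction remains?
N/N₀ = (1/2)^(t/t½) = 0.1253 = 12.5%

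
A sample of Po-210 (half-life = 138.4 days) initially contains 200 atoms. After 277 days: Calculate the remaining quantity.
N = N₀(1/2)^(t/t½) = 49.95 atoms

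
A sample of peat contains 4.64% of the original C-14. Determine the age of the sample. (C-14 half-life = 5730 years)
Age = t½ × log₂(1/ratio) = 25380 years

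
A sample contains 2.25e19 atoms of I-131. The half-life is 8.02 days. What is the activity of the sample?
A = λN = 1.945e18 decays/day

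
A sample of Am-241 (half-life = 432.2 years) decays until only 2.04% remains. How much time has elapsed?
t = t½ × log₂(N₀/N) = 2427 years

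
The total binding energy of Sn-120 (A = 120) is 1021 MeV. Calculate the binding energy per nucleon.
B.E./A = 1021/120 = 8.508 MeV/nucleon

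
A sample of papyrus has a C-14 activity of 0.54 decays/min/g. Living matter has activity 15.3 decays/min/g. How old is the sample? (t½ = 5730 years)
Age = t½ × log₂(A₀/A) = 27640 years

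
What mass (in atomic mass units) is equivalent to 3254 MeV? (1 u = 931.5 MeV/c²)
m = E/c² = 3.493 u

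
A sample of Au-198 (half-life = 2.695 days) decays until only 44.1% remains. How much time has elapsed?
t = t½ × log₂(N₀/N) = 3.183 days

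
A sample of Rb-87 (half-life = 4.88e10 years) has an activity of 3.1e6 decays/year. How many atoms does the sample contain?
N = A/λ = 2.183e17 atoms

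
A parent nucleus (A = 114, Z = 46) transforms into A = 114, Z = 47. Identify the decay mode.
ΔA = 0, ΔZ = +1 ⇒ beta-minus decay (β⁻)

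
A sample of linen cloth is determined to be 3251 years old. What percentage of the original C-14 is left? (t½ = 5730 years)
N/N₀ = (1/2)^(t/t½) = 0.6748 = 67.5%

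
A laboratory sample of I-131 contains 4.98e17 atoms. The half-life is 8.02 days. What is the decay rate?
A = λN = 4.304e16 decays/day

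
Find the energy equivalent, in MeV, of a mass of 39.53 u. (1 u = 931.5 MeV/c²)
E = mc² = 36820 MeV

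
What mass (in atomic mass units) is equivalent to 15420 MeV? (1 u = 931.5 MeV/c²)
m = E/c² = 16.55 u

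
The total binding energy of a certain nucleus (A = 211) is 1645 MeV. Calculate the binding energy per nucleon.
B.E./A = 1645/211 = 7.796 MeV/nucleon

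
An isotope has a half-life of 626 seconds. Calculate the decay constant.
λ = ln(2)/t½ = 0.001107 second⁻¹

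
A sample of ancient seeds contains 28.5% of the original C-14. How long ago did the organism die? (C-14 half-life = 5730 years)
Age = t½ × log₂(1/ratio) = 10380 years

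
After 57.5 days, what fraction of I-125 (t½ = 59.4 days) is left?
N/N₀ = (1/2)^(t/t½) = 0.5112 = 51.1%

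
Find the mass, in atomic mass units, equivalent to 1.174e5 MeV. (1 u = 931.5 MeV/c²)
m = E/c² = 126 u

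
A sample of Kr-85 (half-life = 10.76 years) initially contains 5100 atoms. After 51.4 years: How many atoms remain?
N = N₀(1/2)^(t/t½) = 186 atoms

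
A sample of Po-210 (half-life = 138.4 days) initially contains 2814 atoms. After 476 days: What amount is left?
N = N₀(1/2)^(t/t½) = 259.4 atoms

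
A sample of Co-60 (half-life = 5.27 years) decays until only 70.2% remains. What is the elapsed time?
t = t½ × log₂(N₀/N) = 2.69 years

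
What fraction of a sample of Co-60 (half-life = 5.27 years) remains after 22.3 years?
N/N₀ = (1/2)^(t/t½) = 0.05323 = 5.32%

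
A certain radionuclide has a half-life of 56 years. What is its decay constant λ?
λ = ln(2)/t½ = 0.01238 year⁻¹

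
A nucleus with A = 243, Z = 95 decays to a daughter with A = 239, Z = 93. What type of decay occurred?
ΔA = -4, ΔZ = -2 ⇒ alpha decay (α)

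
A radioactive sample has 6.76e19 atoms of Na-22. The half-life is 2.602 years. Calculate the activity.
A = λN = 1.801e19 decays/year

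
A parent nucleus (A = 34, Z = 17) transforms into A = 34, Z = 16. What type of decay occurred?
ΔA = 0, ΔZ = -1 ⇒ beta-plus decay (β⁺) or electron capture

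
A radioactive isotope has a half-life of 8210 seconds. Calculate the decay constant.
λ = ln(2)/t½ = 8.443e-5 second⁻¹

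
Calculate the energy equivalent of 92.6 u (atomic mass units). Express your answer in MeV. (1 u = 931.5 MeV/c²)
E = mc² = 86260 MeV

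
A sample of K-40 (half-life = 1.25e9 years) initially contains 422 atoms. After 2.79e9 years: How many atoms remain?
N = N₀(1/2)^(t/t½) = 89.83 atoms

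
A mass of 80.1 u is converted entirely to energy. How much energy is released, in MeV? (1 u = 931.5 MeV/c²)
E = mc² = 74610 MeV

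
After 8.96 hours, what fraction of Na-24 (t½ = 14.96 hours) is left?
N/N₀ = (1/2)^(t/t½) = 0.6602 = 66%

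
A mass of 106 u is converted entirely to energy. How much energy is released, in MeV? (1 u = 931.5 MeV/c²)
E = mc² = 98740 MeV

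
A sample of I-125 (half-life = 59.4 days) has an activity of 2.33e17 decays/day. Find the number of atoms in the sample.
N = A/λ = 1.997e19 atoms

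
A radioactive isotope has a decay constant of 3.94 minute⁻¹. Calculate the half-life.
t½ = ln(2)/λ = 0.1759 minutes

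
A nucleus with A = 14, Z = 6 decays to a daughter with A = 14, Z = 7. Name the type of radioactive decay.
ΔA = 0, ΔZ = +1 ⇒ beta-minus decay (β⁻)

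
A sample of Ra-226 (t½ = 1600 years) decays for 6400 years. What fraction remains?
N/N₀ = (1/2)^(t/t½) = 0.0625 = 6.25%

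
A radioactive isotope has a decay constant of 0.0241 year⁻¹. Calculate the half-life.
t½ = ln(2)/λ = 28.76 years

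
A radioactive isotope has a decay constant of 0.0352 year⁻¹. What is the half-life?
t½ = ln(2)/λ = 19.69 years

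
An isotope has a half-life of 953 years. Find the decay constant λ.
λ = ln(2)/t½ = 7.273e-4 year⁻¹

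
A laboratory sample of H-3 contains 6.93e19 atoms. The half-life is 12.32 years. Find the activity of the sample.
A = λN = 3.899e18 decays/year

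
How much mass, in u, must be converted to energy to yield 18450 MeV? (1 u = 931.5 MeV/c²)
m = E/c² = 19.81 u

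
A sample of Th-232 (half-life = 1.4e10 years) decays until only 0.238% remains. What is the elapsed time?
t = t½ × log₂(N₀/N) = 1.22e11 years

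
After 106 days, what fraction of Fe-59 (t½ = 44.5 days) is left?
N/N₀ = (1/2)^(t/t½) = 0.1918 = 19.2%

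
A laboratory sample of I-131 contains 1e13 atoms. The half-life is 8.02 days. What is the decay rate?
A = λN = 8.643e11 decays/day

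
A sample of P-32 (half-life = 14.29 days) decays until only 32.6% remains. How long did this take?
t = t½ × log₂(N₀/N) = 23.11 days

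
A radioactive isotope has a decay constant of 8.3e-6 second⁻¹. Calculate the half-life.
t½ = ln(2)/λ = 83510 seconds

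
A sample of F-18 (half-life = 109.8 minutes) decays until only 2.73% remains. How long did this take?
t = t½ × log₂(N₀/N) = 570.4 minutes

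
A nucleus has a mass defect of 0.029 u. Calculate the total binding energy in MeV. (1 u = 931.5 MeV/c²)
B.E. = Δm × 931.5 = 27.01 MeV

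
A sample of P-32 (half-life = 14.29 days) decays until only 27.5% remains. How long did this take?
t = t½ × log₂(N₀/N) = 26.62 days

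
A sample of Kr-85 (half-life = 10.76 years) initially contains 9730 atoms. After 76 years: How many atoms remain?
N = N₀(1/2)^(t/t½) = 72.76 atoms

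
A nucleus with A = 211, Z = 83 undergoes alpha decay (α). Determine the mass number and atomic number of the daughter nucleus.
Daughter: A = 207, Z = 81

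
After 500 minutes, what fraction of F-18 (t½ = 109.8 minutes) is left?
N/N₀ = (1/2)^(t/t½) = 0.04258 = 4.26%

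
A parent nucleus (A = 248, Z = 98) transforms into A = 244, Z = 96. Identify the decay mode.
ΔA = -4, ΔZ = -2 ⇒ alpha decay (α)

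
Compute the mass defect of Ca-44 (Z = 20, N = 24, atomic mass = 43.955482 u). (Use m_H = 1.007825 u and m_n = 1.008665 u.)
Δm = Z·m_H + N·m_n − M = 0.409 u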